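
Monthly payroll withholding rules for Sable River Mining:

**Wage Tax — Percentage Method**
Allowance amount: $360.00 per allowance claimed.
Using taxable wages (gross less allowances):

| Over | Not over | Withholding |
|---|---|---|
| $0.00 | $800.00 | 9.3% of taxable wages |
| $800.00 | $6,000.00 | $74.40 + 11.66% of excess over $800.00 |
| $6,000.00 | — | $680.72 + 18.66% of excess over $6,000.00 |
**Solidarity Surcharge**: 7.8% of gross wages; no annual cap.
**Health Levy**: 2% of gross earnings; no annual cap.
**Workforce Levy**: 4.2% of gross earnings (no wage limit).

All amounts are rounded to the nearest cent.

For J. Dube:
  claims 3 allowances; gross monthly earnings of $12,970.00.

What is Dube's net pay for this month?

Wage Tax: taxable = $12,970.00 − 3×$360.00 = $11,890.00
  $680.72 + 18.66% × ($11,890.00 − $6,000.00) = $680.72 + 18.66% × $5,890.00 = $1,779.79
Solidarity Surcharge: 7.8% × $12,970.00 = $1,011.66
Health Levy: 2% × $12,970.00 = $259.40
Workforce Levy: 4.2% × $12,970.00 = $544.74
Total withheld: $1,779.79 + $1,011.66 + $259.40 + $544.74 = $3,595.59
Net pay: $12,970.00 − $3,595.59 = $9,374.41

$9,374.41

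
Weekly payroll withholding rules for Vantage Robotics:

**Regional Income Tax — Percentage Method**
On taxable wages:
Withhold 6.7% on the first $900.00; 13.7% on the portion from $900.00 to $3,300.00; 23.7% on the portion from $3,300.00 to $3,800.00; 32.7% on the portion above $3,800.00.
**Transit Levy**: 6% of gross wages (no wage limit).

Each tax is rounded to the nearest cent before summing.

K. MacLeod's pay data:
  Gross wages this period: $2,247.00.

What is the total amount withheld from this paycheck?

Regional Income Tax: taxable = $2,247.00
  $60.30 + 13.7% × ($2,247.00 − $900.00) = $60.30 + 13.7% × $1,347.00 = $244.84
Transit Levy: 6% × $2,247.00 = $134.82
Total: $244.84 + $134.82 = $379.66

$379.66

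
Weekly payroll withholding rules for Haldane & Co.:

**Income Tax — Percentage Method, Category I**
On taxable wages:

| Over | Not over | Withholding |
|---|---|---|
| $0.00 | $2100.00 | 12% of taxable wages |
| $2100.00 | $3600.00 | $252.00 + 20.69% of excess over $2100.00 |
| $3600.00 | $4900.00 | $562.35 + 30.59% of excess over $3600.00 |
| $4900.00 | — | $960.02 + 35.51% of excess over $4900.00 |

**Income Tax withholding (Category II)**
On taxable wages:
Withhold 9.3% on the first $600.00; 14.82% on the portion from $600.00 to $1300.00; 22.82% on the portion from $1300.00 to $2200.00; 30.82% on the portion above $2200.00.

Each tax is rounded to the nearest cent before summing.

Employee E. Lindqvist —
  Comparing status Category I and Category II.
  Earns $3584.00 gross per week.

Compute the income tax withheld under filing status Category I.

$559.04

Income Tax (Category I): taxable = $3584.00
  $252.00 + 20.69% × ($3584.00 − $2100.00) = $252.00 + 20.69% × $1484.00 = $559.04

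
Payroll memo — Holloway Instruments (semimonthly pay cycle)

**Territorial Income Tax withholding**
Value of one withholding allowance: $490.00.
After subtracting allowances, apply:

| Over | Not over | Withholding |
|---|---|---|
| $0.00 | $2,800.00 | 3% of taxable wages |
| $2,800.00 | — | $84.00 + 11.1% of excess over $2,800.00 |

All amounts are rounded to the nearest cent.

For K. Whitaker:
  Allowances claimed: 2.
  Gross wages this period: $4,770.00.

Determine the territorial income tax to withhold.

Territorial Income Tax: taxable = $4,770.00 − 2×$490.00 = $3,790.00
  $84.00 + 11.1% × ($3,790.00 − $2,800.00) = $84.00 + 11.1% × $990.00 = $193.89

$193.89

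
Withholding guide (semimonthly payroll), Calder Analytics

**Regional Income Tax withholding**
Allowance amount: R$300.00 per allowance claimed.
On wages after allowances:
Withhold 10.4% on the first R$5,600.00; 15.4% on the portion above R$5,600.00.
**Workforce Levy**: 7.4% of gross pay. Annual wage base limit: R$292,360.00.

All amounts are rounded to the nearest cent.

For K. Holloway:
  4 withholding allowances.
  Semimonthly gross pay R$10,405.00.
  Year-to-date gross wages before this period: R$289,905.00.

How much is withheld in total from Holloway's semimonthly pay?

Regional Income Tax: taxable = R$10,405.00 − 4×R$300.00 = R$9,205.00
  R$582.40 + 15.4% × (R$9,205.00 − R$5,600.00) = R$582.40 + 15.4% × R$3,605.00 = R$1,137.57
Workforce Levy: cap R$292,360.00 − YTD R$289,905.00 = R$2,455.00 subject; 7.4% × R$2,455.00 = R$181.67
Total: R$1,137.57 + R$181.67 = R$1,319.24

R$1,319.24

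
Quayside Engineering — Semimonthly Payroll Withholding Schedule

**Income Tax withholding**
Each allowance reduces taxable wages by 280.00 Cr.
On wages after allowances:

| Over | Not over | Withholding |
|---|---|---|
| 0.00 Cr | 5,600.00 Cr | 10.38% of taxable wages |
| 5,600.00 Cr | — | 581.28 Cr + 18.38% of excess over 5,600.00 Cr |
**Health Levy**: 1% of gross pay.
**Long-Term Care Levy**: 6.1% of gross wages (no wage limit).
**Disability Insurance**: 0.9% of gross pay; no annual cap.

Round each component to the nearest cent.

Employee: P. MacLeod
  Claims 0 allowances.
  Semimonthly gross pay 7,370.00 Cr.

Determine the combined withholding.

1,496.21 Cr

Income Tax: taxable = 7,370.00 Cr
  581.28 Cr + 18.38% × (7,370.00 Cr − 5,600.00 Cr) = 581.28 Cr + 18.38% × 1,770.00 Cr = 906.61 Cr
Health Levy: 1% × 7,370.00 Cr = 73.70 Cr
Long-Term Care Levy: 6.1% × 7,370.00 Cr = 449.57 Cr
Disability Insurance: 0.9% × 7,370.00 Cr = 66.33 Cr
Total: 906.61 Cr + 73.70 Cr + 449.57 Cr + 66.33 Cr = 1,496.21 Cr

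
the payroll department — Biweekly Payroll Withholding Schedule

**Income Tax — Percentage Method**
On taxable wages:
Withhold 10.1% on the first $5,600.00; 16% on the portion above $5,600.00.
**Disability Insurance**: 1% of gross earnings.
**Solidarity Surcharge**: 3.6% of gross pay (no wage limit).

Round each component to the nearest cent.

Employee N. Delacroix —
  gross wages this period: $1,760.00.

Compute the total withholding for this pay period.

Income Tax: taxable = $1,760.00
  10.1% × $1,760.00 = $177.76
Disability Insurance: 1% × $1,760.00 = $17.60
Solidarity Surcharge: 3.6% × $1,760.00 = $63.36
Total: $177.76 + $17.60 + $63.36 = $258.72

$258.72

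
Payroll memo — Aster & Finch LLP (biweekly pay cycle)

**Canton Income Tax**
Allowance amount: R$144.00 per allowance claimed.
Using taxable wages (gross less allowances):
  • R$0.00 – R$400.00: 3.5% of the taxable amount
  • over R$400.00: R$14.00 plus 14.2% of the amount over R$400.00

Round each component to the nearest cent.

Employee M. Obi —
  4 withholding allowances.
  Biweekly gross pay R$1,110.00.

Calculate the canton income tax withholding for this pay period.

Canton Income Tax: taxable = R$1,110.00 − 4×R$144.00 = R$534.00
  R$14.00 + 14.2% × (R$534.00 − R$400.00) = R$14.00 + 14.2% × R$134.00 = R$33.03

R$33.03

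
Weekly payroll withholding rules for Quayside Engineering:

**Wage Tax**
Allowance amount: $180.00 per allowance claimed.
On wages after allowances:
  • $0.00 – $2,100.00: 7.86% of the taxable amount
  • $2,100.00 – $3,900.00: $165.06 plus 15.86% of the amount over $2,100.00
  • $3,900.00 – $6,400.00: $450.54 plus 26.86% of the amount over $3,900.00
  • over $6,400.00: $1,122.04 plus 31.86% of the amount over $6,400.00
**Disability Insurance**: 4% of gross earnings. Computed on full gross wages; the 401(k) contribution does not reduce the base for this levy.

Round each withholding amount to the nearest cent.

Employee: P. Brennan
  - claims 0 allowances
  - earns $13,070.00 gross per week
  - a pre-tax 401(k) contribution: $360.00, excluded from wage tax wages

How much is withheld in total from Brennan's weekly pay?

$3,655.21

Wage Tax: taxable = $13,070.00 − $360.00 = $12,710.00
  $1,122.04 + 31.86% × ($12,710.00 − $6,400.00) = $1,122.04 + 31.86% × $6,310.00 = $3,132.41
Disability Insurance: 4% × $13,070.00 = $522.80
Total: $3,132.41 + $522.80 = $3,655.21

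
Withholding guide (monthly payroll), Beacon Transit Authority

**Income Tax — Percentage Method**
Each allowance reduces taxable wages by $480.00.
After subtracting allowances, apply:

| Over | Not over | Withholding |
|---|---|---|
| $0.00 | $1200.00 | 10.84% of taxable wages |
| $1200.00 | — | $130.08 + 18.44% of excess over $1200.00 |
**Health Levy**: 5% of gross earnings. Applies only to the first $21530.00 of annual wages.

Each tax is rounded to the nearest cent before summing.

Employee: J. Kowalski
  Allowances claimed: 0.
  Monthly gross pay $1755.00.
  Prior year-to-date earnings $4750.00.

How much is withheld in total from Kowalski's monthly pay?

Income Tax: taxable = $1755.00
  $130.08 + 18.44% × ($1755.00 − $1200.00) = $130.08 + 18.44% × $555.00 = $232.42
Health Levy: 5% × $1755.00 = $87.75
Total: $232.42 + $87.75 = $320.17

$320.17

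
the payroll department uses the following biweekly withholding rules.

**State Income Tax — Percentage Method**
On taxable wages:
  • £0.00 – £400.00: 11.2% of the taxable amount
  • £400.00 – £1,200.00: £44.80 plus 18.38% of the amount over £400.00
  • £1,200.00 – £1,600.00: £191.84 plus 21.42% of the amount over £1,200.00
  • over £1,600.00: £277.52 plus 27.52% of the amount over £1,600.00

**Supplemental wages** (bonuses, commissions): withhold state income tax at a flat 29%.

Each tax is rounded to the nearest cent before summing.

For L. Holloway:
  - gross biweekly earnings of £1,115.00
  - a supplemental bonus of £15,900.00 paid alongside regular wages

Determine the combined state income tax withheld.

State Income Tax: taxable = £1,115.00
  £44.80 + 18.38% × (£1,115.00 − £400.00) = £44.80 + 18.38% × £715.00 = £176.22
Supplemental (29% flat on bonus): 29% × £15,900.00 = £4,611.00
Total state income tax: £176.22 + £4,611.00 = £4,787.22

£4,787.22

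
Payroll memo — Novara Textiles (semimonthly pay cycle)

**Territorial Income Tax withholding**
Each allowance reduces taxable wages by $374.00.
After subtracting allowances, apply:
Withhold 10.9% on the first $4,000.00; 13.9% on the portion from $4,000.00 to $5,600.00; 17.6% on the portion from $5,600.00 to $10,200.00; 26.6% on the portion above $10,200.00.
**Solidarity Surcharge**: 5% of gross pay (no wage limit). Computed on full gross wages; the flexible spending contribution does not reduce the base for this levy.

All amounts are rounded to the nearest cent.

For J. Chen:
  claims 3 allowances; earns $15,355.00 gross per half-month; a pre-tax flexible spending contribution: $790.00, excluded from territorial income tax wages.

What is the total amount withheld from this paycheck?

$3,098.39

Territorial Income Tax: taxable = $15,355.00 − $790.00 − 3×$374.00 = $13,443.00
  $1,468.00 + 26.6% × ($13,443.00 − $10,200.00) = $1,468.00 + 26.6% × $3,243.00 = $2,330.64
Solidarity Surcharge: 5% × $15,355.00 = $767.75
Total: $2,330.64 + $767.75 = $3,098.39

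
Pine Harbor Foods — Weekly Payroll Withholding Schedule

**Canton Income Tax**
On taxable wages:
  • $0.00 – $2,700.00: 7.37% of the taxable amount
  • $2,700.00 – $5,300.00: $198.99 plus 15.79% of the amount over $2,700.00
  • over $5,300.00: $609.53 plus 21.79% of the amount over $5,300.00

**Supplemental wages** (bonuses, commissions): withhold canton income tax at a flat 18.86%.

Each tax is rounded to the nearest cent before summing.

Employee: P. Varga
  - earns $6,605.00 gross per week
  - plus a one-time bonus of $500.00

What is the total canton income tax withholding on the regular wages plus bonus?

$988.19

Canton Income Tax: taxable = $6,605.00
  $609.53 + 21.79% × ($6,605.00 − $5,300.00) = $609.53 + 21.79% × $1,305.00 = $893.89
Supplemental (18.86% flat on bonus): 18.86% × $500.00 = $94.30
Total canton income tax: $893.89 + $94.30 = $988.19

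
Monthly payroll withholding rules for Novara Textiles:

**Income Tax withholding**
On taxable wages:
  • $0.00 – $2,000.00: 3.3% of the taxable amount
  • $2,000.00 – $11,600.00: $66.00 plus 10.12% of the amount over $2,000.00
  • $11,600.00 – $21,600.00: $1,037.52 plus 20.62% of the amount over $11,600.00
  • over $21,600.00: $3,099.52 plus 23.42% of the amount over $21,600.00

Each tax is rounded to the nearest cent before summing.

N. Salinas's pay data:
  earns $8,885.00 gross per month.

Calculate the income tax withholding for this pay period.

$762.76

Income Tax: taxable = $8,885.00
  $66.00 + 10.12% × ($8,885.00 − $2,000.00) = $66.00 + 10.12% × $6,885.00 = $762.76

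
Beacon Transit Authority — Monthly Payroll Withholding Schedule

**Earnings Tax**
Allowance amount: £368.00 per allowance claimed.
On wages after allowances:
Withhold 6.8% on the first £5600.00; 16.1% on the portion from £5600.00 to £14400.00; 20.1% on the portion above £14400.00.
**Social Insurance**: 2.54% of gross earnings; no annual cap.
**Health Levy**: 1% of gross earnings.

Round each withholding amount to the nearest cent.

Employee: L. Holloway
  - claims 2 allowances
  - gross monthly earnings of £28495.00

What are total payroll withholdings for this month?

Earnings Tax: taxable = £28495.00 − 2×£368.00 = £27759.00
  £1797.60 + 20.1% × (£27759.00 − £14400.00) = £1797.60 + 20.1% × £13359.00 = £4482.76
Social Insurance: 2.54% × £28495.00 = £723.77
Health Levy: 1% × £28495.00 = £284.95
Total: £4482.76 + £723.77 + £284.95 = £5491.48

£5491.48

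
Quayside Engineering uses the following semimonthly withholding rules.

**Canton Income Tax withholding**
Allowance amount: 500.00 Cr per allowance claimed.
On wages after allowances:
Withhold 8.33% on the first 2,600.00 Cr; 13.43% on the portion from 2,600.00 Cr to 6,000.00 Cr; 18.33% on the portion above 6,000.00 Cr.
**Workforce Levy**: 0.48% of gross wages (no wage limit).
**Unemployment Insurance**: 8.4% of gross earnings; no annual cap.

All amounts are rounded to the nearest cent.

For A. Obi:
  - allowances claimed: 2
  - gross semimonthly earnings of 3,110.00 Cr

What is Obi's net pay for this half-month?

2,658.07 Cr

Canton Income Tax: taxable = 3,110.00 Cr − 2×500.00 Cr = 2,110.00 Cr
  8.33% × 2,110.00 Cr = 175.76 Cr
Workforce Levy: 0.48% × 3,110.00 Cr = 14.93 Cr
Unemployment Insurance: 8.4% × 3,110.00 Cr = 261.24 Cr
Total withheld: 175.76 Cr + 14.93 Cr + 261.24 Cr = 451.93 Cr
Net pay: 3,110.00 Cr − 451.93 Cr = 2,658.07 Cr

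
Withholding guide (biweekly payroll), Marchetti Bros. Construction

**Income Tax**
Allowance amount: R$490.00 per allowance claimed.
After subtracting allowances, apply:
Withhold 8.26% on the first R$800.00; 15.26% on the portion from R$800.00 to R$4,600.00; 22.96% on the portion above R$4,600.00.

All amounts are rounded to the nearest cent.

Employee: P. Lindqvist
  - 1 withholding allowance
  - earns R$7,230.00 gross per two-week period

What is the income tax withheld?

R$1,137.30

Income Tax: taxable = R$7,230.00 − 1×R$490.00 = R$6,740.00
  R$645.96 + 22.96% × (R$6,740.00 − R$4,600.00) = R$645.96 + 22.96% × R$2,140.00 = R$1,137.30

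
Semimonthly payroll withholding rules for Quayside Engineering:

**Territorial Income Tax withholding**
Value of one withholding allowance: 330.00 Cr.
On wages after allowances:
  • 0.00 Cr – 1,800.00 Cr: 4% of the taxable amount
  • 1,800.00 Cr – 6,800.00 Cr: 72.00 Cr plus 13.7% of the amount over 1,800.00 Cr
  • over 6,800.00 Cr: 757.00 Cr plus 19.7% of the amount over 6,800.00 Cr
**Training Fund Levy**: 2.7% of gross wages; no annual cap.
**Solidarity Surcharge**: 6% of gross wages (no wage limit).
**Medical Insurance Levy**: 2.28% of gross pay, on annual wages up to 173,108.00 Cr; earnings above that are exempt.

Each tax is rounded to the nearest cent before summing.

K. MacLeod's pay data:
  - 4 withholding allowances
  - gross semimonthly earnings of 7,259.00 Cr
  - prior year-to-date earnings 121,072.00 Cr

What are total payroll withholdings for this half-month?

Territorial Income Tax: taxable = 7,259.00 Cr − 4×330.00 Cr = 5,939.00 Cr
  72.00 Cr + 13.7% × (5,939.00 Cr − 1,800.00 Cr) = 72.00 Cr + 13.7% × 4,139.00 Cr = 639.04 Cr
Training Fund Levy: 2.7% × 7,259.00 Cr = 195.99 Cr
Solidarity Surcharge: 6% × 7,259.00 Cr = 435.54 Cr
Medical Insurance Levy: 2.28% × 7,259.00 Cr = 165.51 Cr
Total: 639.04 Cr + 195.99 Cr + 435.54 Cr + 165.51 Cr = 1,436.08 Cr

1,436.08 Cr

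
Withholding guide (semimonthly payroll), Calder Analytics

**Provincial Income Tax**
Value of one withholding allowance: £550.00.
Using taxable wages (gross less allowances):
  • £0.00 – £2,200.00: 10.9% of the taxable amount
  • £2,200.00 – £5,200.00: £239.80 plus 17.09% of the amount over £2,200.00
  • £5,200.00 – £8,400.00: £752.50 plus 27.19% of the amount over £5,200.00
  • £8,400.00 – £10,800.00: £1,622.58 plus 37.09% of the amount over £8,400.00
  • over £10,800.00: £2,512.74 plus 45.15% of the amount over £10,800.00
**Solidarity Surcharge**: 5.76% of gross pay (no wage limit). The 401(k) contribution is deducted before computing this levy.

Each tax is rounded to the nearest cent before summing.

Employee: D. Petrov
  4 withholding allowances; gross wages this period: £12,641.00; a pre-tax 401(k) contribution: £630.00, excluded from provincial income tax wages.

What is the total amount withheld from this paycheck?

£2,837.75

Provincial Income Tax: taxable = £12,641.00 − £630.00 − 4×£550.00 = £9,811.00
  £1,622.58 + 37.09% × (£9,811.00 − £8,400.00) = £1,622.58 + 37.09% × £1,411.00 = £2,145.92
Solidarity Surcharge: 5.76% × £12,011.00 = £691.83
Total: £2,145.92 + £691.83 = £2,837.75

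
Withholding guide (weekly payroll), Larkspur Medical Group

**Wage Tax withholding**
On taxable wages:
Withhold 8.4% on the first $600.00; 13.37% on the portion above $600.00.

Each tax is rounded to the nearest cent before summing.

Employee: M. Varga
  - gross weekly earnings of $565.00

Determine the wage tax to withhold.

Wage Tax: taxable = $565.00
  8.4% × $565.00 = $47.46

$47.46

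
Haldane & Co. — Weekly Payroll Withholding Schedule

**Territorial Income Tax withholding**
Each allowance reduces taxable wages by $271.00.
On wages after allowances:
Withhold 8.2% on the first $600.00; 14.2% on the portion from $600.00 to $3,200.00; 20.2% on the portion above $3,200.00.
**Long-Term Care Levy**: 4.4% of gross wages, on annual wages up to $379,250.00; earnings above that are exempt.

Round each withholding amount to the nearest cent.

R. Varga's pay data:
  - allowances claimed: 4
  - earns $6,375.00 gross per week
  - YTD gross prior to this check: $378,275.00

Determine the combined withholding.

Territorial Income Tax: taxable = $6,375.00 − 4×$271.00 = $5,291.00
  $418.40 + 20.2% × ($5,291.00 − $3,200.00) = $418.40 + 20.2% × $2,091.00 = $840.78
Long-Term Care Levy: cap $379,250.00 − YTD $378,275.00 = $975.00 subject; 4.4% × $975.00 = $42.90
Total: $840.78 + $42.90 = $883.68

$883.68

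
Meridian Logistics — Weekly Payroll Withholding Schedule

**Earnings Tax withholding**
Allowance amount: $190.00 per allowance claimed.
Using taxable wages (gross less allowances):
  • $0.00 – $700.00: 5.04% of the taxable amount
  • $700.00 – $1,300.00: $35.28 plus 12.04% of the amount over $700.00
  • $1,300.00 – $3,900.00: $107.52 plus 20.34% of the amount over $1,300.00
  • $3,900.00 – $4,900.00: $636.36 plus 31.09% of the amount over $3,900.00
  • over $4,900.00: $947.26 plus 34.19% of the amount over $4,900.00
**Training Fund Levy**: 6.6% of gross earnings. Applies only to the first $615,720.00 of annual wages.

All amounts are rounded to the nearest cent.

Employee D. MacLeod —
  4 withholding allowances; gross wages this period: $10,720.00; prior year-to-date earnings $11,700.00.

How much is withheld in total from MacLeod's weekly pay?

Earnings Tax: taxable = $10,720.00 − 4×$190.00 = $9,960.00
  $947.26 + 34.19% × ($9,960.00 − $4,900.00) = $947.26 + 34.19% × $5,060.00 = $2,677.27
Training Fund Levy: 6.6% × $10,720.00 = $707.52
Total: $2,677.27 + $707.52 = $3,384.79

$3,384.79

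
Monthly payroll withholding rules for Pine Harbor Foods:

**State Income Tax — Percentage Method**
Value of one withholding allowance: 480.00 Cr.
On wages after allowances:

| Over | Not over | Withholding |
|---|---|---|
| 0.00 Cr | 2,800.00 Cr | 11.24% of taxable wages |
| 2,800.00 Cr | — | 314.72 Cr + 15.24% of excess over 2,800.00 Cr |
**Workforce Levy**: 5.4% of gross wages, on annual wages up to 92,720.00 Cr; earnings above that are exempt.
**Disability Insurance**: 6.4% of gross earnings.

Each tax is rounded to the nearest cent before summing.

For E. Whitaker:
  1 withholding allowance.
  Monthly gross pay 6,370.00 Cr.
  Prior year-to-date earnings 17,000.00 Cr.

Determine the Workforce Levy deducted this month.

Workforce Levy: 5.4% × 6,370.00 Cr = 343.98 Cr

343.98 Cr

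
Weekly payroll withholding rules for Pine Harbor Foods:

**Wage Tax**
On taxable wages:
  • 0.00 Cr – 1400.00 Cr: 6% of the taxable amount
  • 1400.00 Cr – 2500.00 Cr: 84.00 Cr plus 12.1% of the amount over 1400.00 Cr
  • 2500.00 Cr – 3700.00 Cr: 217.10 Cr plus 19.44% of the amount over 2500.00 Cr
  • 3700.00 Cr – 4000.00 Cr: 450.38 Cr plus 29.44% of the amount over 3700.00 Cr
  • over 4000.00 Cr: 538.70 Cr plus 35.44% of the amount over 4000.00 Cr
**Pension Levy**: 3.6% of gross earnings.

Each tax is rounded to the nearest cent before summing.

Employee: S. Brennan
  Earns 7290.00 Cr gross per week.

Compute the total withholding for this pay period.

Wage Tax: taxable = 7290.00 Cr
  538.70 Cr + 35.44% × (7290.00 Cr − 4000.00 Cr) = 538.70 Cr + 35.44% × 3290.00 Cr = 1704.68 Cr
Pension Levy: 3.6% × 7290.00 Cr = 262.44 Cr
Total: 1704.68 Cr + 262.44 Cr = 1967.12 Cr

1967.12 Cr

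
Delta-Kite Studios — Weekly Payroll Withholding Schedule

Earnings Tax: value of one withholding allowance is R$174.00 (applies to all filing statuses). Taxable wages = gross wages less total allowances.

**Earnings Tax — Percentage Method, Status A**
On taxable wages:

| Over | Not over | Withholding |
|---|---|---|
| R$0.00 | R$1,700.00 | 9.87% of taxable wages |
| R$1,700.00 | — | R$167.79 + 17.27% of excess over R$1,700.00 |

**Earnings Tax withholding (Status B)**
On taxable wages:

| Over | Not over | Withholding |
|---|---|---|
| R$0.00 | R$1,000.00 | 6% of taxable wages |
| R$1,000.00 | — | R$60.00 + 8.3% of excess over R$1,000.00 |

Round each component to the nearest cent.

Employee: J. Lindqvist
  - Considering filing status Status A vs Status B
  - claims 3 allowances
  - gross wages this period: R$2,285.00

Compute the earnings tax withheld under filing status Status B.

Earnings Tax (Status B): taxable = R$2,285.00 − 3×R$174.00 = R$1,763.00
  R$60.00 + 8.3% × (R$1,763.00 − R$1,000.00) = R$60.00 + 8.3% × R$763.00 = R$123.33

R$123.33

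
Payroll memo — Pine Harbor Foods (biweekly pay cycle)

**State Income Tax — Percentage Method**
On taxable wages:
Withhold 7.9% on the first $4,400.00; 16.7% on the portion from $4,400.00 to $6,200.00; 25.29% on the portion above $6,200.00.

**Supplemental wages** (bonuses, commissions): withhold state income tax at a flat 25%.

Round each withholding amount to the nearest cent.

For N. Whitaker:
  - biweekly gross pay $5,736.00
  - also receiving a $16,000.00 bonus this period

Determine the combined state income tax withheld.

$4,570.71

State Income Tax: taxable = $5,736.00
  $347.60 + 16.7% × ($5,736.00 − $4,400.00) = $347.60 + 16.7% × $1,336.00 = $570.71
Supplemental (25% flat on bonus): 25% × $16,000.00 = $4,000.00
Total state income tax: $570.71 + $4,000.00 = $4,570.71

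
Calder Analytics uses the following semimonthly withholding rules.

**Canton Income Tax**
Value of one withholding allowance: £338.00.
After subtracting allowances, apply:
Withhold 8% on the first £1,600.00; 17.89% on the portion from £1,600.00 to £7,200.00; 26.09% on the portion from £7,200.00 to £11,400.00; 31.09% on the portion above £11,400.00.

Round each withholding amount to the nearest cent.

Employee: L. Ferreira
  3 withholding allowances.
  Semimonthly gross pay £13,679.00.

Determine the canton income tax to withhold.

Canton Income Tax: taxable = £13,679.00 − 3×£338.00 = £12,665.00
  £2,225.62 + 31.09% × (£12,665.00 − £11,400.00) = £2,225.62 + 31.09% × £1,265.00 = £2,618.91

£2,618.91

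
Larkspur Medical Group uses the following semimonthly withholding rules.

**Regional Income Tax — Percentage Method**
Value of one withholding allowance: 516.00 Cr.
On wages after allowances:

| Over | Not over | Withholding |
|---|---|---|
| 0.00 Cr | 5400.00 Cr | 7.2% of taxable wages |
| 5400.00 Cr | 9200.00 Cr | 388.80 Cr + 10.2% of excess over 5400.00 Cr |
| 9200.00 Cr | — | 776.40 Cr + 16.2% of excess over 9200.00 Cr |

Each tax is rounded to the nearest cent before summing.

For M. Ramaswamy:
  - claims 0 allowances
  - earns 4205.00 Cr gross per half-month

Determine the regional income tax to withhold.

Regional Income Tax: taxable = 4205.00 Cr
  7.2% × 4205.00 Cr = 302.76 Cr

302.76 Cr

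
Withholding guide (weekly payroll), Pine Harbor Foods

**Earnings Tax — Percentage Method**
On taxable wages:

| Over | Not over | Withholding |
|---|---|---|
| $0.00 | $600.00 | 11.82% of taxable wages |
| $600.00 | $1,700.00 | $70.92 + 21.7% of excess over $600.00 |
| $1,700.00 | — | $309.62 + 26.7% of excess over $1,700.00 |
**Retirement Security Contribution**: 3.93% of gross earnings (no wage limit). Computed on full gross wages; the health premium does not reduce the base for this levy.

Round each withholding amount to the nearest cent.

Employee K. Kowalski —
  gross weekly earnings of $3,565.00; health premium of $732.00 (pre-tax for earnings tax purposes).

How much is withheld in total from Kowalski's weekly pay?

$752.23

Earnings Tax: taxable = $3,565.00 − $732.00 = $2,833.00
  $309.62 + 26.7% × ($2,833.00 − $1,700.00) = $309.62 + 26.7% × $1,133.00 = $612.13
Retirement Security Contribution: 3.93% × $3,565.00 = $140.10
Total: $612.13 + $140.10 = $752.23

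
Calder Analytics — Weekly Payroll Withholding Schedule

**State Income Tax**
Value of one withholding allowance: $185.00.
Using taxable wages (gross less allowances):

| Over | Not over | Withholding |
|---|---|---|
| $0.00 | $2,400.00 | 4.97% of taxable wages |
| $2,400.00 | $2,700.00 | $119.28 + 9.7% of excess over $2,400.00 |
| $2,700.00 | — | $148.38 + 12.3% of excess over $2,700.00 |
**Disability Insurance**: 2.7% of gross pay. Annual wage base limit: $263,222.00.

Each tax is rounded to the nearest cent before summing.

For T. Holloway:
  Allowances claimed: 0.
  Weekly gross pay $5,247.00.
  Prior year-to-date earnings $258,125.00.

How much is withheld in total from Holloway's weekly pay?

$599.28

State Income Tax: taxable = $5,247.00
  $148.38 + 12.3% × ($5,247.00 − $2,700.00) = $148.38 + 12.3% × $2,547.00 = $461.66
Disability Insurance: cap $263,222.00 − YTD $258,125.00 = $5,097.00 subject; 2.7% × $5,097.00 = $137.62
Total: $461.66 + $137.62 = $599.28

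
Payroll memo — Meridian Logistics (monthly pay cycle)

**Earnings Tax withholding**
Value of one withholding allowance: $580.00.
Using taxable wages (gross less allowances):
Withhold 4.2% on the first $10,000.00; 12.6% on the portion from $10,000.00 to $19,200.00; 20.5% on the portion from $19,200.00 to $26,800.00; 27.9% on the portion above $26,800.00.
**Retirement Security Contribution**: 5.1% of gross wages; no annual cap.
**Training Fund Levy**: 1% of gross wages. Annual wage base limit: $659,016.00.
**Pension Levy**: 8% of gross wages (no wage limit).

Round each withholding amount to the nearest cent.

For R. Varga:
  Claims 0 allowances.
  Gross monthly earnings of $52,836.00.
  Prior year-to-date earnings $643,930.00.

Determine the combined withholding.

$17,473.62

Earnings Tax: taxable = $52,836.00
  $3,137.20 + 27.9% × ($52,836.00 − $26,800.00) = $3,137.20 + 27.9% × $26,036.00 = $10,401.24
Retirement Security Contribution: 5.1% × $52,836.00 = $2,694.64
Training Fund Levy: cap $659,016.00 − YTD $643,930.00 = $15,086.00 subject; 1% × $15,086.00 = $150.86
Pension Levy: 8% × $52,836.00 = $4,226.88
Total: $10,401.24 + $2,694.64 + $150.86 + $4,226.88 = $17,473.62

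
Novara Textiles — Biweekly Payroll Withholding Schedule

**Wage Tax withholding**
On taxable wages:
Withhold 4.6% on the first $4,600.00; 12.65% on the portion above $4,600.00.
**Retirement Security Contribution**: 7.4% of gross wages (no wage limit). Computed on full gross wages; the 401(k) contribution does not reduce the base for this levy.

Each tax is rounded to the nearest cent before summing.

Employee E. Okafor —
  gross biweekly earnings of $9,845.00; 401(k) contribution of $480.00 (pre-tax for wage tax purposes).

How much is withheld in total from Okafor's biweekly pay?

$1,542.90

Wage Tax: taxable = $9,845.00 − $480.00 = $9,365.00
  $211.60 + 12.65% × ($9,365.00 − $4,600.00) = $211.60 + 12.65% × $4,765.00 = $814.37
Retirement Security Contribution: 7.4% × $9,845.00 = $728.53
Total: $814.37 + $728.53 = $1,542.90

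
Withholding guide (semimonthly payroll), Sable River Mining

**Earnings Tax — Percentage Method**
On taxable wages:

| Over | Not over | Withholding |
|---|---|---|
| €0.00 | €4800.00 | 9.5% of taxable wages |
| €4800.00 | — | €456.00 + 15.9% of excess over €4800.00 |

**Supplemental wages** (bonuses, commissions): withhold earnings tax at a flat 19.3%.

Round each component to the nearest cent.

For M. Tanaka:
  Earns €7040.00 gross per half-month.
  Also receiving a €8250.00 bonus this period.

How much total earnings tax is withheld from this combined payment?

€2404.41

Earnings Tax: taxable = €7040.00
  €456.00 + 15.9% × (€7040.00 − €4800.00) = €456.00 + 15.9% × €2240.00 = €812.16
Supplemental (19.3% flat on bonus): 19.3% × €8250.00 = €1592.25
Total earnings tax: €812.16 + €1592.25 = €2404.41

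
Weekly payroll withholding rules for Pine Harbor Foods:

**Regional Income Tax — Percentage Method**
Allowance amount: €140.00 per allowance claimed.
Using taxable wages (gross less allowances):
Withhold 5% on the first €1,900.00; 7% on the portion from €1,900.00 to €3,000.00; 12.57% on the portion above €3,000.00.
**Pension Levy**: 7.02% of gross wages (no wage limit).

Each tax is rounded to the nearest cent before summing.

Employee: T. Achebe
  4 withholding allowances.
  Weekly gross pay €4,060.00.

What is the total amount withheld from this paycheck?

Regional Income Tax: taxable = €4,060.00 − 4×€140.00 = €3,500.00
  €172.00 + 12.57% × (€3,500.00 − €3,000.00) = €172.00 + 12.57% × €500.00 = €234.85
Pension Levy: 7.02% × €4,060.00 = €285.01
Total: €234.85 + €285.01 = €519.86

€519.86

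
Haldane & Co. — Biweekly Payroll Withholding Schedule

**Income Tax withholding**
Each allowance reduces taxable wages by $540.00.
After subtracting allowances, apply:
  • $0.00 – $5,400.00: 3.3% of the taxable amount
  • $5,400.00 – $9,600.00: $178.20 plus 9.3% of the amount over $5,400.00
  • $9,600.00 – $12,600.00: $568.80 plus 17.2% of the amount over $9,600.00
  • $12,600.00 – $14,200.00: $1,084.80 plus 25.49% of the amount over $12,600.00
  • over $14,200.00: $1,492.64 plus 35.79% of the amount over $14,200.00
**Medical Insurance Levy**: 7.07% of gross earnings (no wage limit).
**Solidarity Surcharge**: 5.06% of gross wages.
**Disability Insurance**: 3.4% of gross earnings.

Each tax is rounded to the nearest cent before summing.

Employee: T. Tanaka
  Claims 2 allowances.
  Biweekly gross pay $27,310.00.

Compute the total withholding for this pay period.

Income Tax: taxable = $27,310.00 − 2×$540.00 = $26,230.00
  $1,492.64 + 35.79% × ($26,230.00 − $14,200.00) = $1,492.64 + 35.79% × $12,030.00 = $5,798.18
Medical Insurance Levy: 7.07% × $27,310.00 = $1,930.82
Solidarity Surcharge: 5.06% × $27,310.00 = $1,381.89
Disability Insurance: 3.4% × $27,310.00 = $928.54
Total: $5,798.18 + $1,930.82 + $1,381.89 + $928.54 = $10,039.43

$10,039.43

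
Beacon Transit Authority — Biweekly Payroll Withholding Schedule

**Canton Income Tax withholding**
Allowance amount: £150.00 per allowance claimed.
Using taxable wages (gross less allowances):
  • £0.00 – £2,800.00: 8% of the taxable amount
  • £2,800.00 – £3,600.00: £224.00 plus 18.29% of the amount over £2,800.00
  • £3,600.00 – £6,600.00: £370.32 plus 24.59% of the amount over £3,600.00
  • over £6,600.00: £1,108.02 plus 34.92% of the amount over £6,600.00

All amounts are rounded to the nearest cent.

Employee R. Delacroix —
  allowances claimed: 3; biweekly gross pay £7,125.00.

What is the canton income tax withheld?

Canton Income Tax: taxable = £7,125.00 − 3×£150.00 = £6,675.00
  £1,108.02 + 34.92% × (£6,675.00 − £6,600.00) = £1,108.02 + 34.92% × £75.00 = £1,134.21

£1,134.21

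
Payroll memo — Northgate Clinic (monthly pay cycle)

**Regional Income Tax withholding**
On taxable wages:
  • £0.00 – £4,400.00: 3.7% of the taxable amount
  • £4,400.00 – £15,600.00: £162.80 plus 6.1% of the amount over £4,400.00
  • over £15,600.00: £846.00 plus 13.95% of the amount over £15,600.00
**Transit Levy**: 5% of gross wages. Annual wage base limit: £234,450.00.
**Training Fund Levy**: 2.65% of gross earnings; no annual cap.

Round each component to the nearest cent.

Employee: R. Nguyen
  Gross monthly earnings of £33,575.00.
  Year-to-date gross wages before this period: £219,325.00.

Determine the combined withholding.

Regional Income Tax: taxable = £33,575.00
  £846.00 + 13.95% × (£33,575.00 − £15,600.00) = £846.00 + 13.95% × £17,975.00 = £3,353.51
Transit Levy: cap £234,450.00 − YTD £219,325.00 = £15,125.00 subject; 5% × £15,125.00 = £756.25
Training Fund Levy: 2.65% × £33,575.00 = £889.74
Total: £3,353.51 + £756.25 + £889.74 = £4,999.50

£4,999.50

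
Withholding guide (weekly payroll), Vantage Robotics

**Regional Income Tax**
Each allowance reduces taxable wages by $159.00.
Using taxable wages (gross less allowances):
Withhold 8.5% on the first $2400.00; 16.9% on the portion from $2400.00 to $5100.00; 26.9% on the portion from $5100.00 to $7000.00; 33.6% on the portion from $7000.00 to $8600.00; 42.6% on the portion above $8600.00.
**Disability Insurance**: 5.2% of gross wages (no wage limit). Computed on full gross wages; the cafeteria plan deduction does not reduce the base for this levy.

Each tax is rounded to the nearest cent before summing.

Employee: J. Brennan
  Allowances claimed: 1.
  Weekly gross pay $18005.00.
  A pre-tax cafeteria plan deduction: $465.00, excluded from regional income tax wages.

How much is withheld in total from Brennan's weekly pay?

Regional Income Tax: taxable = $18005.00 − $465.00 − 1×$159.00 = $17381.00
  $1709.00 + 42.6% × ($17381.00 − $8600.00) = $1709.00 + 42.6% × $8781.00 = $5449.71
Disability Insurance: 5.2% × $18005.00 = $936.26
Total: $5449.71 + $936.26 = $6385.97

$6385.97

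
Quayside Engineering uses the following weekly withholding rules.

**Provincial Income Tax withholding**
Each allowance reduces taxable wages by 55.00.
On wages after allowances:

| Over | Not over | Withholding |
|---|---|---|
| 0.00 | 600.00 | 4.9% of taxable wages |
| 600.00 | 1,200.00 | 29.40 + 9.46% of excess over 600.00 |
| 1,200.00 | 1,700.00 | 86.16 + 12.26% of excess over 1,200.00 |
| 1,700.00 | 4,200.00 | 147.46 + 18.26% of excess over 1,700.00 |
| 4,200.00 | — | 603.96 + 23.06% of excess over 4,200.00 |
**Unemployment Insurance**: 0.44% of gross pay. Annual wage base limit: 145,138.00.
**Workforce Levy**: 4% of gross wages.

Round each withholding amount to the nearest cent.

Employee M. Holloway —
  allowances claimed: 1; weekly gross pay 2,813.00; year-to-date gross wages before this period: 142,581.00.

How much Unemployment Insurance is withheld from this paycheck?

11.25

Unemployment Insurance: cap 145,138.00 − YTD 142,581.00 = 2,557.00 subject; 0.44% × 2,557.00 = 11.25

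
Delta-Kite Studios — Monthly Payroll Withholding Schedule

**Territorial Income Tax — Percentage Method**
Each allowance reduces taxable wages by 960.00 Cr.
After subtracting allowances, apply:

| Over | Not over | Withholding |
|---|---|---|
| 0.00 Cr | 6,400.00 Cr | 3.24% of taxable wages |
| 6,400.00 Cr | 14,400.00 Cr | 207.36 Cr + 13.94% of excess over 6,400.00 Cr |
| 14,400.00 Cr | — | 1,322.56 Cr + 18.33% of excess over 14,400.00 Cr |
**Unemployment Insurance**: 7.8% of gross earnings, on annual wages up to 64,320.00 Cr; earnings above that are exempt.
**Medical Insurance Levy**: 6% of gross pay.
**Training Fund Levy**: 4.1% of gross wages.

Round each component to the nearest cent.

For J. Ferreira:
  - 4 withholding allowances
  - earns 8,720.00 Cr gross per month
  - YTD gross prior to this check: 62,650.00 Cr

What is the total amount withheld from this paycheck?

Territorial Income Tax: taxable = 8,720.00 Cr − 4×960.00 Cr = 4,880.00 Cr
  3.24% × 4,880.00 Cr = 158.11 Cr
Unemployment Insurance: cap 64,320.00 Cr − YTD 62,650.00 Cr = 1,670.00 Cr subject; 7.8% × 1,670.00 Cr = 130.26 Cr
Medical Insurance Levy: 6% × 8,720.00 Cr = 523.20 Cr
Training Fund Levy: 4.1% × 8,720.00 Cr = 357.52 Cr
Total: 158.11 Cr + 130.26 Cr + 523.20 Cr + 357.52 Cr = 1,169.09 Cr

1,169.09 Cr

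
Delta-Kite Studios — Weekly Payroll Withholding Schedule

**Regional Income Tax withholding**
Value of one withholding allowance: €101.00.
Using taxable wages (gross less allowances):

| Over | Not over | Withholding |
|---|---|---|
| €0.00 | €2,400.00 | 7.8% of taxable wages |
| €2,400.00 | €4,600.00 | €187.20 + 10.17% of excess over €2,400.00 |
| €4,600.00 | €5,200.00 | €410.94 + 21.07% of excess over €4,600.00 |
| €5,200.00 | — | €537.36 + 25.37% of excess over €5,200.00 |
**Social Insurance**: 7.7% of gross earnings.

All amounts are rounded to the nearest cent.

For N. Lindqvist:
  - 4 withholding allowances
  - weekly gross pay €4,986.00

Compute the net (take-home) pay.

Regional Income Tax: taxable = €4,986.00 − 4×€101.00 = €4,582.00
  €187.20 + 10.17% × (€4,582.00 − €2,400.00) = €187.20 + 10.17% × €2,182.00 = €409.11
Social Insurance: 7.7% × €4,986.00 = €383.92
Total withheld: €409.11 + €383.92 = €793.03
Net pay: €4,986.00 − €793.03 = €4,192.97

€4,192.97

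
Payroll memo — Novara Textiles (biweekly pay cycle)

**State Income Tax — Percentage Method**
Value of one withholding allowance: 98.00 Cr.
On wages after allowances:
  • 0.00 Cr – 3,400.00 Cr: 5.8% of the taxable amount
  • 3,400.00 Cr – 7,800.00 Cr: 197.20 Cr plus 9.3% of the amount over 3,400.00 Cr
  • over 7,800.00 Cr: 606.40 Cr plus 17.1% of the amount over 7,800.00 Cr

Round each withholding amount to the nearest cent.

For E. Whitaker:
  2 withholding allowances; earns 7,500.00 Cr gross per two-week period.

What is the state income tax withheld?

560.27 Cr

State Income Tax: taxable = 7,500.00 Cr − 2×98.00 Cr = 7,304.00 Cr
  197.20 Cr + 9.3% × (7,304.00 Cr − 3,400.00 Cr) = 197.20 Cr + 9.3% × 3,904.00 Cr = 560.27 Cr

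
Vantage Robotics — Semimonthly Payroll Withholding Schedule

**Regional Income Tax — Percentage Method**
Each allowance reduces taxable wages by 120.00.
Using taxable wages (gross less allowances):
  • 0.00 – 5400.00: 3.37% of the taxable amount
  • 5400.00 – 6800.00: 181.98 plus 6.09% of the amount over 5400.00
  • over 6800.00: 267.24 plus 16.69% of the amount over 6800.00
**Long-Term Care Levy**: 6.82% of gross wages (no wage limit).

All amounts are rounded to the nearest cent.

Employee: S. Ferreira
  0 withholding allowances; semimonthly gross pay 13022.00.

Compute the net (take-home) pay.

Regional Income Tax: taxable = 13022.00
  267.24 + 16.69% × (13022.00 − 6800.00) = 267.24 + 16.69% × 6222.00 = 1305.69
Long-Term Care Levy: 6.82% × 13022.00 = 888.10
Total withheld: 1305.69 + 888.10 = 2193.79
Net pay: 13022.00 − 2193.79 = 10828.21

10828.21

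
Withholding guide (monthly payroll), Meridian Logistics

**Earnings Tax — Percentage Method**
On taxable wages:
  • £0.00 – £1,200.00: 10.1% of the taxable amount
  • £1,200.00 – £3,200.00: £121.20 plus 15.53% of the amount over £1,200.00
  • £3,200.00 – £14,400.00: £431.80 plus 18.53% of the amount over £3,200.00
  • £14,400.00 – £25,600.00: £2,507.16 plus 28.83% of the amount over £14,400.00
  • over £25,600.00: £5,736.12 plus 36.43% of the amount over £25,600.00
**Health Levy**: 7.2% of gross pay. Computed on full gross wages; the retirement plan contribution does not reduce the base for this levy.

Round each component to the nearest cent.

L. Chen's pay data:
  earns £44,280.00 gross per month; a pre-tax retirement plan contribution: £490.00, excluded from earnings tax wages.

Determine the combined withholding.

Earnings Tax: taxable = £44,280.00 − £490.00 = £43,790.00
  £5,736.12 + 36.43% × (£43,790.00 − £25,600.00) = £5,736.12 + 36.43% × £18,190.00 = £12,362.74
Health Levy: 7.2% × £44,280.00 = £3,188.16
Total: £12,362.74 + £3,188.16 = £15,550.90

£15,550.90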